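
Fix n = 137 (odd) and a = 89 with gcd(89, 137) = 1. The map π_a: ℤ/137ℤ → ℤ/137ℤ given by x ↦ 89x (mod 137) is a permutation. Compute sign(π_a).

Trace 30: π^k(30) = [30, 67, 72, 106, 118, 90, 64] for k=0..6.
2 cycles of lengths [136, 1].
sign(π) = (−1)^{n − #cycles} = (−1)^{137−2} = (−1)^135 = -1.

-1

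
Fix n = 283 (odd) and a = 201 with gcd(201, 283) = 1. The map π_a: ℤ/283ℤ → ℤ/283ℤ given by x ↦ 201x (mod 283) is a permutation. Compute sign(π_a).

+1

Trace 271: π^k(271) = [271, 135, 250, 159, 263, 225, 228] for k=0..6.
Cycle lengths of π_201 on ℤ/283ℤ: [141, 141, 1]; 3 cycles in total.
sign(π) = (−1)^{n − #cycles} = (−1)^{283−3} = (−1)^280 = +1.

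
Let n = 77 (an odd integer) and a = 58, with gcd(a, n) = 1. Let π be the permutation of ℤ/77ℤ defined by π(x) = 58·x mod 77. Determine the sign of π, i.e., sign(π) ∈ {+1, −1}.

+1

Start at x=60: 60 → 15 → 23 → 25 → 64 → 16 → 4 → … (one orbit).
The orbit structure of x ↦ 58x mod 77: 9 orbits of sizes [15, 15, 15, 15, 5, 5, 3, 3, 1].
With 9 cycles on 77 points, sign = (−1)^{77−9} = +1.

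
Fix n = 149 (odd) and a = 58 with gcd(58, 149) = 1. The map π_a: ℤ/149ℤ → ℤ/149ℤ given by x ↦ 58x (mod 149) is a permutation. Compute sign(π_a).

-1

Orbit of 20 under x↦58x: [20, 117, 81, 79, 112, 89, 96]… (length divides ord_149(58)).
Decompose π into cycles: lengths [148, 1] (2 cycles, including the fixed point 0).
149 − 2 = 147 transpositions; sign(π) = (−1)^147 = -1.
(58|149)_J = -1 (Zolotarev's lemma cross-check).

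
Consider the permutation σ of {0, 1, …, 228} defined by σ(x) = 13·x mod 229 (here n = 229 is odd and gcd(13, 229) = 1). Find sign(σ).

-1

Start at x=172: 172 → 175 → 214 → 34 → 213 → 21 → 44 → … (one orbit).
Decompose π into cycles: lengths [76, 76, 76, 1] (4 cycles, including the fixed point 0).
Σ(ℓ_i−1) = 229−4 = 225; sign = (−1)^225 = -1.
The Jacobi symbol (13|229) = -1 (Zolotarev) agrees.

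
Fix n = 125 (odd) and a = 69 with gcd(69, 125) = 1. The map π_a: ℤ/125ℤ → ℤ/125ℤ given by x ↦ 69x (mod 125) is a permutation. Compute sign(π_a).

Orbit of 84 under x↦69x: [84, 46, 49, 6, 39, 66, 54]… (length divides ord_125(69)).
The orbit structure of x ↦ 69x mod 125: 7 orbits of sizes [50, 50, 10, 10, 2, 2, 1].
125 − 7 = 118 transpositions; sign(π) = (−1)^118 = +1.
(69|125)_J = +1 (Zolotarev's lemma cross-check).

+1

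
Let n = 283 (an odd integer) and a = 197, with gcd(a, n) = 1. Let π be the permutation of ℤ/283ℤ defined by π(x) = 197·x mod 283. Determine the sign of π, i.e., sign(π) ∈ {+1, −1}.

Trace 216: π^k(216) = [216, 102, 1, 197, 38, 128, 29] for k=0..6.
Cycle type of π: 94×3 + 1; total 4 cycles.
n − c = 283 − 4 = 279; sign = (−1)^279 = -1.

-1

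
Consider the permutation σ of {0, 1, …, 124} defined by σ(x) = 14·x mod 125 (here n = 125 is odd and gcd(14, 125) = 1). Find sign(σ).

Orbit of 9 under x↦14x: [9, 1, 14, 71, 119, 41, 74]… (length divides ord_125(14)).
Decompose π into cycles: lengths [50, 50, 10, 10, 2, 2, 1] (7 cycles, including the fixed point 0).
Σ(ℓ_i−1) = 125−7 = 118; sign = (−1)^118 = +1.
Check: (14/125) = +1 by Zolotarev.

+1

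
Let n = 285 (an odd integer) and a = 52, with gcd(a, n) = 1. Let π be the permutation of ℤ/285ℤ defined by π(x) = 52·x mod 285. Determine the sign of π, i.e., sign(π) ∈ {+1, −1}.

+1

Orbit of 49 under x↦52x: [49, 268, 256, 202, 244, 148, 1]… (length divides ord_285(52)).
15 cycles of lengths [36, 36, 36, 36, 36, 36, 18, 18, 18, 4, 4, 4, 1, 1, 1].
285 − 15 = 270 transpositions; sign(π) = (−1)^270 = +1.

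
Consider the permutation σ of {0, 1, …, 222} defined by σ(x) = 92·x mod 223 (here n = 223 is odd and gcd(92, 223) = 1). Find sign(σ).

-1

Start at x=190: 190 → 86 → 107 → 32 → 45 → 126 → 219 → … (one orbit).
The orbit structure of x ↦ 92x mod 223: 2 orbits of sizes [222, 1].
With 2 cycles on 223 points, sign = (−1)^{223−2} = -1.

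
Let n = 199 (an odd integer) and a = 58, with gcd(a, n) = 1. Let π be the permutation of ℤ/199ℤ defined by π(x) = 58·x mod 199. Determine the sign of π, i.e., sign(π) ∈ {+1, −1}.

+1

Orbit of 178 under x↦58x: [178, 175, 1, 58, 180, 92, 162]… (length divides ord_199(58)).
π_58 has 23 disjoint cycles with lengths [9, 9, 9, 9, 9, 9, 9, 9, 9, 9, 9, 9, 9, 9, 9, 9, 9, 9, 9, 9, 9, 9, 1] on {0,…,198}.
With 23 cycles on 199 points, sign = (−1)^{199−23} = +1.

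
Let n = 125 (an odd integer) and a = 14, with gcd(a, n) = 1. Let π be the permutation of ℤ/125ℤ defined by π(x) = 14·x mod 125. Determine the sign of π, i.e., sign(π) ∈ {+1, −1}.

+1

Start at x=59: 59 → 76 → 64 → 21 → 44 → 116 → 124 → … (one orbit).
The orbit structure of x ↦ 14x mod 125: 7 orbits of sizes [50, 50, 10, 10, 2, 2, 1].
7 cycles on 125: each ℓ→(−1)^(ℓ−1), product (−1)^118 = +1.
Check: (14/125) = +1 by Zolotarev.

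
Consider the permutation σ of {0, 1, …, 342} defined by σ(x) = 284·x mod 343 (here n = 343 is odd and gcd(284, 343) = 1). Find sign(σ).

+1

Trace 2: π^k(2) = [2, 225, 102, 156, 57, 67, 163] for k=0..6.
7 cycles of lengths [147, 147, 21, 21, 3, 3, 1].
343 − 7 = 336 transpositions; sign(π) = (−1)^336 = +1.
The Jacobi symbol (284|343) = +1 (Zolotarev) agrees.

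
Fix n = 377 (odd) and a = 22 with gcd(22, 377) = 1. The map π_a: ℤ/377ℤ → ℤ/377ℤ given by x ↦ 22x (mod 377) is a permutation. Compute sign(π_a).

Trace 347: π^k(347) = [347, 94, 183, 256, 354, 248, 178] for k=0..6.
The orbit structure of x ↦ 22x mod 377: 15 orbits of sizes [42, 42, 42, 42, 42, 42, 42, 42, 14, 14, 3, 3, 3, 3, 1].
Σ(ℓ_i−1) = 377−15 = 362; sign = (−1)^362 = +1.
Check: (22/377) = +1 by Zolotarev.

+1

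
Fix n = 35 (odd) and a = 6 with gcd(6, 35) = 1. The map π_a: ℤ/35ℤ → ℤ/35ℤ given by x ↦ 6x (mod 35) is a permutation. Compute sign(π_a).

-1

Orbit of 1 under x↦6x: [1, 6]… (length divides ord_35(6)).
The orbit structure of x ↦ 6x mod 35: 20 orbits of sizes [2, 2, 2, 2, 2, 2, 2, 2, 2, 2, 2, 2, 2, 2, 2, 1, 1, 1, 1, 1].
With 20 cycles on 35 points, sign = (−1)^{35−20} = -1.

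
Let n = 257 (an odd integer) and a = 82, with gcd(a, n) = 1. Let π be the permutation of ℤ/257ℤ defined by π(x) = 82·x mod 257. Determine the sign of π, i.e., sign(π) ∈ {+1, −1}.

Orbit of 38 under x↦82x: [38, 32, 54, 59, 212, 165, 166]… (length divides ord_257(82)).
The orbit structure of x ↦ 82x mod 257: 2 orbits of sizes [256, 1].
257 − 2 = 255 transpositions; sign(π) = (−1)^255 = -1.

-1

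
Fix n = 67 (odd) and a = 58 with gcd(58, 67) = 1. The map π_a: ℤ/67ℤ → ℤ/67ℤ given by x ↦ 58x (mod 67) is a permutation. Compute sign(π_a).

-1

Orbit of 22 under x↦58x: [22, 3, 40, 42, 24, 52, 1]… (length divides ord_67(58)).
The orbit structure of x ↦ 58x mod 67: 4 orbits of sizes [22, 22, 22, 1].
67 − 4 = 63 transpositions; sign(π) = (−1)^63 = -1.
Check: (58/67) = -1 by Zolotarev.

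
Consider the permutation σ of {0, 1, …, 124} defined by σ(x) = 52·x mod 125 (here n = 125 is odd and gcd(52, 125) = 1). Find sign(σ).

Start at x=2: 2 → 104 → 33 → 91 → 107 → 64 → 78 → … (one orbit).
The orbit structure of x ↦ 52x mod 125: 4 orbits of sizes [100, 20, 4, 1].
With 4 cycles on 125 points, sign = (−1)^{125−4} = -1.
(52|125)_J = -1 (Zolotarev's lemma cross-check).

-1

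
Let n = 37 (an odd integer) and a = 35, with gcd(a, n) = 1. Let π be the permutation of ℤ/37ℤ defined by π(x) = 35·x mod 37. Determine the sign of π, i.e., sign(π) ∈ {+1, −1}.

-1

Orbit of 7 under x↦35x: [7, 23, 28, 18, 1, 35, 4]… (length divides ord_37(35)).
Cycle lengths of π_35 on ℤ/37ℤ: [36, 1]; 2 cycles in total.
With 2 cycles on 37 points, sign = (−1)^{37−2} = -1.
Via Zolotarev, sign(π_{35}) = (35|37) = -1.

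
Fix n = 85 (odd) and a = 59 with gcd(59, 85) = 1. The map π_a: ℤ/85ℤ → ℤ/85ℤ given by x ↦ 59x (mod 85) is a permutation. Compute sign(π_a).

Orbit of 1 under x↦59x: [1, 59, 81, 19, 16, 9, 21]… (length divides ord_85(59)).
Cycle type of π: 8×10 + 2×2 + 1; total 13 cycles.
Σ(ℓ_i−1) = 85−13 = 72; sign = (−1)^72 = +1.

+1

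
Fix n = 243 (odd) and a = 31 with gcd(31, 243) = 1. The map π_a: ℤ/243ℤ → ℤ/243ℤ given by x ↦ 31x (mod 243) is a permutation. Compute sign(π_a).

+1

Trace 217: π^k(217) = [217, 166, 43, 118, 13, 160, 100] for k=0..6.
Decompose π into cycles: lengths [81, 81, 27, 27, 9, 9, 3, 3, 1, 1, 1] (11 cycles, including the fixed point 0).
sign(π) = (−1)^{n − #cycles} = (−1)^{243−11} = (−1)^232 = +1.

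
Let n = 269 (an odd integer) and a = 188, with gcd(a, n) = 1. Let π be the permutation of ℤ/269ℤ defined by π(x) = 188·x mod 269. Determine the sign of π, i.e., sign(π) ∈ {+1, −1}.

+1

Start at x=52: 52 → 92 → 80 → 245 → 61 → 170 → 218 → … (one orbit).
Cycle type of π: 134×2 + 1; total 3 cycles.
Σ(ℓ_i−1) = 269−3 = 266; sign = (−1)^266 = +1.
Zolotarev: (188|269) = +1, matching the cycle-count sign.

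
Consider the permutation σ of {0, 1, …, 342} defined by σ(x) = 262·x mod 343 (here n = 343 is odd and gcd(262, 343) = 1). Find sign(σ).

-1

Start at x=97: 97 → 32 → 152 → 36 → 171 → 212 → 321 → … (one orbit).
Cycle type of π: 294 + 42 + 6 + 1; total 4 cycles.
n − c = 343 − 4 = 339; sign = (−1)^339 = -1.
Zolotarev: (262|343) = -1, matching the cycle-count sign.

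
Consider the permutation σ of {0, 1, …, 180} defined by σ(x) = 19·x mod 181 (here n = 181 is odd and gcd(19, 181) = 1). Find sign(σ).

Orbit of 162 under x↦19x: [162, 1, 19, 180]… (length divides ord_181(19)).
Cycle type of π: 4×45 + 1; total 46 cycles.
sign(π) = (−1)^{n − #cycles} = (−1)^{181−46} = (−1)^135 = -1.
Via Zolotarev, sign(π_{19}) = (19|181) = -1.

-1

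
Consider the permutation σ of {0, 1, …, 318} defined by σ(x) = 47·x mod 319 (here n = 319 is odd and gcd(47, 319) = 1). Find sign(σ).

Orbit of 295 under x↦47x: [295, 148, 257, 276, 212, 75, 16]… (length divides ord_319(47)).
The orbit structure of x ↦ 47x mod 319: 6 orbits of sizes [140, 140, 28, 5, 5, 1].
sign(π) = (−1)^{n − #cycles} = (−1)^{319−6} = (−1)^313 = -1.

-1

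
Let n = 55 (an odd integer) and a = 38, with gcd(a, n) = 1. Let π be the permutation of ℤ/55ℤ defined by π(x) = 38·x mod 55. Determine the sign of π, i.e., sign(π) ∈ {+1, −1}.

Trace 9: π^k(9) = [9, 12, 16, 3, 4, 42, 1] for k=0..6.
6 cycles of lengths [20, 20, 5, 5, 4, 1].
n − c = 55 − 6 = 49; sign = (−1)^49 = -1.
Check: (38/55) = -1 by Zolotarev.

-1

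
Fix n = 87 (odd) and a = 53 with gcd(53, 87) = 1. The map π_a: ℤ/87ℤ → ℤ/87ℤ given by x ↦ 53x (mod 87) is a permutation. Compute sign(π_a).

Trace 83: π^k(83) = [83, 49, 74, 7, 23, 1, 53] for k=0..6.
Cycle type of π: 14×4 + 7×4 + 2 + 1; total 10 cycles.
Σ(ℓ_i−1) = 87−10 = 77; sign = (−1)^77 = -1.
The Jacobi symbol (53|87) = -1 (Zolotarev) agrees.

-1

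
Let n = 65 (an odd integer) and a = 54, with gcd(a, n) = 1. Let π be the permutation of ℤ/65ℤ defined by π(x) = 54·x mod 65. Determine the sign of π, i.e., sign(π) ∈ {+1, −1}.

Trace 34: π^k(34) = [34, 16, 19, 51, 24, 61, 44] for k=0..6.
Cycle type of π: 12×5 + 2×2 + 1; total 8 cycles.
n − c = 65 − 8 = 57; sign = (−1)^57 = -1.
Check: (54/65) = -1 by Zolotarev.

-1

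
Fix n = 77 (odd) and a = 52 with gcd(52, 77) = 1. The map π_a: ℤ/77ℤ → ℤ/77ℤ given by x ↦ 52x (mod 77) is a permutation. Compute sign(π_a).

+1

Orbit of 13 under x↦52x: [13, 60, 40, 1, 52, 9, 6]… (length divides ord_77(52)).
The orbit structure of x ↦ 52x mod 77: 5 orbits of sizes [30, 30, 10, 6, 1].
n − c = 77 − 5 = 72; sign = (−1)^72 = +1.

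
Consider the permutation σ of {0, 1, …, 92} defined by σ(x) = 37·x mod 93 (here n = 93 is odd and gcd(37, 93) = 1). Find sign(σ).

Start at x=25: 25 → 88 → 1 → 37 → 67 → 61 → 25 (one orbit).
18 cycles of lengths [6, 6, 6, 6, 6, 6, 6, 6, 6, 6, 6, 6, 6, 6, 6, 1, 1, 1].
93 − 18 = 75 transpositions; sign(π) = (−1)^75 = -1.
Check: (37/93) = -1 by Zolotarev.

-1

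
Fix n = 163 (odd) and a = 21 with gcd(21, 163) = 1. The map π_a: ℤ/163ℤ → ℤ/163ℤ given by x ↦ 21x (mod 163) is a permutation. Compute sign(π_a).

Trace 115: π^k(115) = [115, 133, 22, 136, 85, 155, 158] for k=0..6.
Cycle type of π: 27×6 + 1; total 7 cycles.
163 − 7 = 156 transpositions; sign(π) = (−1)^156 = +1.

+1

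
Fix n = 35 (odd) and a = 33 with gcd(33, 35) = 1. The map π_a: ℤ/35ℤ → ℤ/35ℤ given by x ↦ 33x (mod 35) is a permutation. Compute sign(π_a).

Start at x=13: 13 → 9 → 17 → 1 → 33 → 4 → 27 → … (one orbit).
Cycle lengths of π_33 on ℤ/35ℤ: [12, 12, 6, 4, 1]; 5 cycles in total.
n − c = 35 − 5 = 30; sign = (−1)^30 = +1.

+1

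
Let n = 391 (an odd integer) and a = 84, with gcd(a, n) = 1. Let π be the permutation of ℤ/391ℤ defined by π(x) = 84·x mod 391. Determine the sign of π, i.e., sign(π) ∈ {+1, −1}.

-1

Start at x=256: 256 → 390 → 307 → 373 → 52 → 67 → 154 → … (one orbit).
The orbit structure of x ↦ 84x mod 391: 26 orbits of sizes [22, 22, 22, 22, 22, 22, 22, 22, 22, 22, 22, 22, 22, 22, 22, 22, 22, 2, 2, 2, 2, 2, 2, 2, 2, 1].
Σ(ℓ_i−1) = 391−26 = 365; sign = (−1)^365 = -1.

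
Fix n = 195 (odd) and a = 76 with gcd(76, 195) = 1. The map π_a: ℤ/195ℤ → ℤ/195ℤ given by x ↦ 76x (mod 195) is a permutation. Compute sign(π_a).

Trace 136: π^k(136) = [136, 1, 76, 121, 31, 16, 46] for k=0..6.
Cycle lengths of π_76 on ℤ/195ℤ: [12, 12, 12, 12, 12, 12, 12, 12, 12, 12, 12, 12, 12, 12, 12, 1, 1, 1, 1, 1, 1, 1, 1, 1, 1, 1, 1, 1, 1, 1]; 30 cycles in total.
30 cycles on 195: each ℓ→(−1)^(ℓ−1), product (−1)^165 = -1.
(76|195)_J = -1 (Zolotarev's lemma cross-check).

-1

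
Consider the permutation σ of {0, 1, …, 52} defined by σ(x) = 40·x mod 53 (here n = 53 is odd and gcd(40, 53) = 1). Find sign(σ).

+1

Trace 13: π^k(13) = [13, 43, 24, 6, 28, 7, 15] for k=0..6.
Cycle lengths of π_40 on ℤ/53ℤ: [26, 26, 1]; 3 cycles in total.
3 cycles on 53: each ℓ→(−1)^(ℓ−1), product (−1)^50 = +1.
Check: (40/53) = +1 by Zolotarev.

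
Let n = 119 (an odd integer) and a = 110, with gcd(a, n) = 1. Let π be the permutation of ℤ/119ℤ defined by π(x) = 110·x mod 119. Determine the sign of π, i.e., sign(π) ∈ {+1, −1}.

-1

Start at x=4: 4 → 83 → 86 → 59 → 64 → 19 → 67 → … (one orbit).
The orbit structure of x ↦ 110x mod 119: 8 orbits of sizes [24, 24, 24, 24, 8, 8, 6, 1].
Σ(ℓ_i−1) = 119−8 = 111; sign = (−1)^111 = -1.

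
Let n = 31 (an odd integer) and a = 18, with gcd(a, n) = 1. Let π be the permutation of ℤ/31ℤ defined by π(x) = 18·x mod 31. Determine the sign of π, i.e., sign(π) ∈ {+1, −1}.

Trace 9: π^k(9) = [9, 7, 2, 5, 28, 8, 20] for k=0..6.
π_18 has 3 disjoint cycles with lengths [15, 15, 1] on {0,…,30}.
Σ(ℓ_i−1) = 31−3 = 28; sign = (−1)^28 = +1.

+1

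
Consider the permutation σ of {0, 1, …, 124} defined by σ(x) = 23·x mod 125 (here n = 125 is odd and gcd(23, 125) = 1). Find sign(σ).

-1

Start at x=27: 27 → 121 → 33 → 9 → 82 → 11 → 3 → … (one orbit).
π_23 has 4 disjoint cycles with lengths [100, 20, 4, 1] on {0,…,124}.
4 cycles on 125: each ℓ→(−1)^(ℓ−1), product (−1)^121 = -1.
Check: (23/125) = -1 by Zolotarev.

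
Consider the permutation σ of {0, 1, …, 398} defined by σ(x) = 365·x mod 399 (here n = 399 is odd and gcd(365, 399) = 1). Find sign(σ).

Trace 218: π^k(218) = [218, 169, 239, 253, 176, 1, 365] for k=0..6.
Cycle lengths of π_365 on ℤ/399ℤ: [18, 18, 18, 18, 18, 18, 18, 18, 18, 18, 18, 18, 18, 18, 9, 9, 9, 9, 9, 9, 9, 9, 9, 9, 9, 9, 9, 9, 2, 2, 2, 2, 2, 2, 2, 1, 1, 1, 1, 1, 1, 1]; 42 cycles in total.
sign(π) = (−1)^{n − #cycles} = (−1)^{399−42} = (−1)^357 = -1.
(365|399)_J = -1 (Zolotarev's lemma cross-check).

-1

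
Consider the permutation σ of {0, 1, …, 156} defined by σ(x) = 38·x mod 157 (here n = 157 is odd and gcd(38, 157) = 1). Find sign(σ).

-1

Orbit of 42 under x↦38x: [42, 26, 46, 21, 13, 23, 89]… (length divides ord_157(38)).
2 cycles of lengths [156, 1].
sign(π) = (−1)^{n − #cycles} = (−1)^{157−2} = (−1)^155 = -1.
The Jacobi symbol (38|157) = -1 (Zolotarev) agrees.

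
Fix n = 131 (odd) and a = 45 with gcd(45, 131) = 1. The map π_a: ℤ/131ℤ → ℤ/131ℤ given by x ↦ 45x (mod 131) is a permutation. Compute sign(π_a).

+1

Trace 62: π^k(62) = [62, 39, 52, 113, 107, 99, 1] for k=0..6.
π_45 has 11 disjoint cycles with lengths [13, 13, 13, 13, 13, 13, 13, 13, 13, 13, 1] on {0,…,130}.
n − c = 131 − 11 = 120; sign = (−1)^120 = +1.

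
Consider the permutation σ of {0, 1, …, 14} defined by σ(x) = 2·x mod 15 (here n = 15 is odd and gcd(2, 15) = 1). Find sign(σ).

+1

Trace 1: π^k(1) = [1, 2, 4, 8] for k=0..3.
The orbit structure of x ↦ 2x mod 15: 5 orbits of sizes [4, 4, 4, 2, 1].
Σ(ℓ_i−1) = 15−5 = 10; sign = (−1)^10 = +1.
(2|15)_J = +1 (Zolotarev's lemma cross-check).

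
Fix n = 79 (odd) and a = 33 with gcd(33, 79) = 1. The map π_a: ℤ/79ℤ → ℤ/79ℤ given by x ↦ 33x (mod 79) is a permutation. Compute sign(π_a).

Orbit of 18 under x↦33x: [18, 41, 10, 14, 67, 78, 46]… (length divides ord_79(33)).
π_33 has 4 disjoint cycles with lengths [26, 26, 26, 1] on {0,…,78}.
79 − 4 = 75 transpositions; sign(π) = (−1)^75 = -1.
The Jacobi symbol (33|79) = -1 (Zolotarev) agrees.

-1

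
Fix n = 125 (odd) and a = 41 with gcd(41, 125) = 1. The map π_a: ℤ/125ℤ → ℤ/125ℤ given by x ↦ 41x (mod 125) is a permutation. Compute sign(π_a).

+1

Trace 106: π^k(106) = [106, 96, 61, 1, 41, 56, 46] for k=0..6.
13 cycles of lengths [25, 25, 25, 25, 5, 5, 5, 5, 1, 1, 1, 1, 1].
sign(π) = (−1)^{n − #cycles} = (−1)^{125−13} = (−1)^112 = +1.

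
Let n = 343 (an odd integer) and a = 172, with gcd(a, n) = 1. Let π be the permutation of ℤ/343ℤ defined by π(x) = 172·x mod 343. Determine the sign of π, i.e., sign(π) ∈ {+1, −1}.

Trace 137: π^k(137) = [137, 240, 120, 60, 30, 15, 179] for k=0..6.
Cycle type of π: 147×2 + 21×2 + 3×2 + 1; total 7 cycles.
Σ(ℓ_i−1) = 343−7 = 336; sign = (−1)^336 = +1.
(172|343)_J = +1 (Zolotarev's lemma cross-check).

+1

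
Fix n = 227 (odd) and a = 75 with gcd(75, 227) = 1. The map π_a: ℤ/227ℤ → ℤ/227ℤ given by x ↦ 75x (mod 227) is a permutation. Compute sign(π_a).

+1

Start at x=23: 23 → 136 → 212 → 10 → 69 → 181 → 182 → … (one orbit).
Cycle type of π: 113×2 + 1; total 3 cycles.
With 3 cycles on 227 points, sign = (−1)^{227−3} = +1.
Check: (75/227) = +1 by Zolotarev.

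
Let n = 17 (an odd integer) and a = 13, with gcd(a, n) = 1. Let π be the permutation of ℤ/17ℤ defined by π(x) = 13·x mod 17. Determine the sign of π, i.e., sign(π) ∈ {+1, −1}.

+1

Orbit of 1 under x↦13x: [1, 13, 16, 4]… (length divides ord_17(13)).
Cycle type of π: 4×4 + 1; total 5 cycles.
Σ(ℓ_i−1) = 17−5 = 12; sign = (−1)^12 = +1.
(13|17)_J = +1 (Zolotarev's lemma cross-check).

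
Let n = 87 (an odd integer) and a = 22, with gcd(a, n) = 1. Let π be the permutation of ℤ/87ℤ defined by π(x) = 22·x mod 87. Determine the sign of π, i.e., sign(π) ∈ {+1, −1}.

Orbit of 13 under x↦22x: [13, 25, 28, 7, 67, 82, 64]… (length divides ord_87(22)).
9 cycles of lengths [14, 14, 14, 14, 14, 14, 1, 1, 1].
n − c = 87 − 9 = 78; sign = (−1)^78 = +1.
The Jacobi symbol (22|87) = +1 (Zolotarev) agrees.

+1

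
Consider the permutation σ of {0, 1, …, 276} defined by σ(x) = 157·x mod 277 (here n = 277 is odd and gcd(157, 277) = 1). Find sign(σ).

Trace 175: π^k(175) = [175, 52, 131, 69, 30, 1, 157] for k=0..6.
Decompose π into cycles: lengths [23, 23, 23, 23, 23, 23, 23, 23, 23, 23, 23, 23, 1] (13 cycles, including the fixed point 0).
Σ(ℓ_i−1) = 277−13 = 264; sign = (−1)^264 = +1.

+1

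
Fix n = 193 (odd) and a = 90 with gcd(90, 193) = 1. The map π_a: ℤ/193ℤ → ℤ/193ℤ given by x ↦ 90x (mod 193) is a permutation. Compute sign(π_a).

Start at x=51: 51 → 151 → 80 → 59 → 99 → 32 → 178 → … (one orbit).
The orbit structure of x ↦ 90x mod 193: 2 orbits of sizes [192, 1].
Σ(ℓ_i−1) = 193−2 = 191; sign = (−1)^191 = -1.
Zolotarev: (90|193) = -1, matching the cycle-count sign.

-1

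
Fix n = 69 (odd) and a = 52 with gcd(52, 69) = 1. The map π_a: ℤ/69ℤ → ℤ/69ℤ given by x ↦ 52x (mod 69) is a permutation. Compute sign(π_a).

+1

Orbit of 13 under x↦52x: [13, 55, 31, 25, 58, 49, 64]… (length divides ord_69(52)).
9 cycles of lengths [11, 11, 11, 11, 11, 11, 1, 1, 1].
sign(π) = (−1)^{n − #cycles} = (−1)^{69−9} = (−1)^60 = +1.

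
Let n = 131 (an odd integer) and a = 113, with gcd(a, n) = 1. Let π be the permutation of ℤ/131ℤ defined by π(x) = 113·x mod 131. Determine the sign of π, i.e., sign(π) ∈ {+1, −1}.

+1

Trace 45: π^k(45) = [45, 107, 39, 84, 60, 99, 52] for k=0..6.
The orbit structure of x ↦ 113x mod 131: 11 orbits of sizes [13, 13, 13, 13, 13, 13, 13, 13, 13, 13, 1].
Σ(ℓ_i−1) = 131−11 = 120; sign = (−1)^120 = +1.
Via Zolotarev, sign(π_{113}) = (113|131) = +1.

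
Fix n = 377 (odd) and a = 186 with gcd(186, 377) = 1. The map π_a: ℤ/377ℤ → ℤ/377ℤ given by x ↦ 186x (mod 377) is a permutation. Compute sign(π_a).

-1

Trace 1: π^k(1) = [1, 186, 289, 220, 204, 244, 144] for k=0..6.
The orbit structure of x ↦ 186x mod 377: 38 orbits of sizes [12, 12, 12, 12, 12, 12, 12, 12, 12, 12, 12, 12, 12, 12, 12, 12, 12, 12, 12, 12, 12, 12, 12, 12, 12, 12, 12, 12, 6, 6, 4, 4, 4, 4, 4, 4, 4, 1].
Σ(ℓ_i−1) = 377−38 = 339; sign = (−1)^339 = -1.
The Jacobi symbol (186|377) = -1 (Zolotarev) agrees.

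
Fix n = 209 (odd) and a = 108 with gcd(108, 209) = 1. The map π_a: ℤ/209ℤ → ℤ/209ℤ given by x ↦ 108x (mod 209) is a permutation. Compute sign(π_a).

-1

Orbit of 80 under x↦108x: [80, 71, 144, 86, 92, 113, 82]… (length divides ord_209(108)).
The orbit structure of x ↦ 108x mod 209: 6 orbits of sizes [90, 90, 18, 5, 5, 1].
6 cycles on 209: each ℓ→(−1)^(ℓ−1), product (−1)^203 = -1.
(108|209)_J = -1 (Zolotarev's lemma cross-check).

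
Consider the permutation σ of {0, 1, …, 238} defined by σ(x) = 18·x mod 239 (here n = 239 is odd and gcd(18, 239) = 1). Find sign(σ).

+1

Trace 174: π^k(174) = [174, 25, 211, 213, 10, 180, 133] for k=0..6.
Decompose π into cycles: lengths [119, 119, 1] (3 cycles, including the fixed point 0).
With 3 cycles on 239 points, sign = (−1)^{239−3} = +1.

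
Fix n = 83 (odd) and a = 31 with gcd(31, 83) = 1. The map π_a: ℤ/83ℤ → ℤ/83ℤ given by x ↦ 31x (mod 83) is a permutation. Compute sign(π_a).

Orbit of 68 under x↦31x: [68, 33, 27, 7, 51, 4, 41]… (length divides ord_83(31)).
The orbit structure of x ↦ 31x mod 83: 3 orbits of sizes [41, 41, 1].
With 3 cycles on 83 points, sign = (−1)^{83−3} = +1.
Zolotarev: (31|83) = +1, matching the cycle-count sign.

+1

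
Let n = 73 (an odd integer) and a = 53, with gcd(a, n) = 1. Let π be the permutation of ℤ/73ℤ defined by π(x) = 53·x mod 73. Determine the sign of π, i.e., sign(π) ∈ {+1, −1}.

-1

Orbit of 71 under x↦53x: [71, 40, 3, 13, 32, 17, 25]… (length divides ord_73(53)).
Decompose π into cycles: lengths [72, 1] (2 cycles, including the fixed point 0).
73 − 2 = 71 transpositions; sign(π) = (−1)^71 = -1.
The Jacobi symbol (53|73) = -1 (Zolotarev) agrees.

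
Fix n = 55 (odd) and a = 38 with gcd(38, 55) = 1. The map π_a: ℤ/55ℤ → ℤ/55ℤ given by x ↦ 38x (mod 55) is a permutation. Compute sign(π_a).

-1

Orbit of 3 under x↦38x: [3, 4, 42, 1, 38, 14, 37]… (length divides ord_55(38)).
Cycle type of π: 20×2 + 5×2 + 4 + 1; total 6 cycles.
Σ(ℓ_i−1) = 55−6 = 49; sign = (−1)^49 = -1.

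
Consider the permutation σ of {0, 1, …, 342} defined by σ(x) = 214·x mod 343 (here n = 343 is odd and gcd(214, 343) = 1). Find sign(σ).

Start at x=226: 226 → 1 → 214 → 177 → 148 → 116 → 128 → … (one orbit).
Cycle type of π: 21×14 + 3×16 + 1; total 31 cycles.
With 31 cycles on 343 points, sign = (−1)^{343−31} = +1.

+1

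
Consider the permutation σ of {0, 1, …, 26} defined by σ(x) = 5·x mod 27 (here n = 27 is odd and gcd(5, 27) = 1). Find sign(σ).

-1

Start at x=1: 1 → 5 → 25 → 17 → 4 → 20 → 19 → … (one orbit).
Cycle lengths of π_5 on ℤ/27ℤ: [18, 6, 2, 1]; 4 cycles in total.
sign(π) = (−1)^{n − #cycles} = (−1)^{27−4} = (−1)^23 = -1.
(5|27)_J = -1 (Zolotarev's lemma cross-check).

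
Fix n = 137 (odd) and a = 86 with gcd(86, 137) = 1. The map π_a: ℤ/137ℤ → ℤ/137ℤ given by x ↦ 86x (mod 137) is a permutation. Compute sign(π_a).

-1

Orbit of 112 under x↦86x: [112, 42, 50, 53, 37, 31, 63]… (length divides ord_137(86)).
The orbit structure of x ↦ 86x mod 137: 2 orbits of sizes [136, 1].
137 − 2 = 135 transpositions; sign(π) = (−1)^135 = -1.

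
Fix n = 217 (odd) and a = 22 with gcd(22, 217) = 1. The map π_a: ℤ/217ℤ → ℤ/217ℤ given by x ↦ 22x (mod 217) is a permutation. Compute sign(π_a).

-1

Start at x=127: 127 → 190 → 57 → 169 → 29 → 204 → 148 → … (one orbit).
The orbit structure of x ↦ 22x mod 217: 14 orbits of sizes [30, 30, 30, 30, 30, 30, 30, 1, 1, 1, 1, 1, 1, 1].
With 14 cycles on 217 points, sign = (−1)^{217−14} = -1.
Zolotarev: (22|217) = -1, matching the cycle-count sign.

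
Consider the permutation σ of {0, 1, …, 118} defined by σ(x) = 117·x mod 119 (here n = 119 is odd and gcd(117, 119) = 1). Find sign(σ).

Orbit of 83 under x↦117x: [83, 72, 94, 50, 19, 81, 76]… (length divides ord_119(117)).
Cycle lengths of π_117 on ℤ/119ℤ: [24, 24, 24, 24, 8, 8, 6, 1]; 8 cycles in total.
8 cycles on 119: each ℓ→(−1)^(ℓ−1), product (−1)^111 = -1.

-1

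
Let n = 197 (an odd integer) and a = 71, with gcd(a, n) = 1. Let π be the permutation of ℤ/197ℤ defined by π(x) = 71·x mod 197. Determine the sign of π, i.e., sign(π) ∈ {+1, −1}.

-1

Orbit of 27 under x↦71x: [27, 144, 177, 156, 44, 169, 179]… (length divides ord_197(71)).
Cycle lengths of π_71 on ℤ/197ℤ: [196, 1]; 2 cycles in total.
197 − 2 = 195 transpositions; sign(π) = (−1)^195 = -1.
The Jacobi symbol (71|197) = -1 (Zolotarev) agrees.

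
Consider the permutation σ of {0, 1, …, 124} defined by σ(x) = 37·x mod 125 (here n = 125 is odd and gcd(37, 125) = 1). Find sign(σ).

Trace 29: π^k(29) = [29, 73, 76, 62, 44, 3, 111] for k=0..6.
Cycle lengths of π_37 on ℤ/125ℤ: [100, 20, 4, 1]; 4 cycles in total.
sign(π) = (−1)^{n − #cycles} = (−1)^{125−4} = (−1)^121 = -1.
(37|125)_J = -1 (Zolotarev's lemma cross-check).

-1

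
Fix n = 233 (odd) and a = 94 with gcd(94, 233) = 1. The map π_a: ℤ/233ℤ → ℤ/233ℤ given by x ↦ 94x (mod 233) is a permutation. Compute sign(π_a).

Trace 214: π^k(214) = [214, 78, 109, 227, 135, 108, 133] for k=0..6.
π_94 has 2 disjoint cycles with lengths [232, 1] on {0,…,232}.
sign(π) = (−1)^{n − #cycles} = (−1)^{233−2} = (−1)^231 = -1.

-1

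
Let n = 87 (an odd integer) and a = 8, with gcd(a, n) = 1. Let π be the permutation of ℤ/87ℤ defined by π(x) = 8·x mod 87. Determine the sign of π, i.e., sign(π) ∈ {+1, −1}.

+1

Orbit of 1 under x↦8x: [1, 8, 64, 77, 7, 56, 13]… (length divides ord_87(8)).
Decompose π into cycles: lengths [28, 28, 28, 2, 1] (5 cycles, including the fixed point 0).
sign(π) = (−1)^{n − #cycles} = (−1)^{87−5} = (−1)^82 = +1.
The Jacobi symbol (8|87) = +1 (Zolotarev) agrees.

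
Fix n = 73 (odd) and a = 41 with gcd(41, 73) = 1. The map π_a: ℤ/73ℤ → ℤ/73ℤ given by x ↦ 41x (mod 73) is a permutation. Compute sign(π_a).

+1

Trace 9: π^k(9) = [9, 4, 18, 8, 36, 16, 72] for k=0..6.
The orbit structure of x ↦ 41x mod 73: 5 orbits of sizes [18, 18, 18, 18, 1].
Σ(ℓ_i−1) = 73−5 = 68; sign = (−1)^68 = +1.
(41|73)_J = +1 (Zolotarev's lemma cross-check).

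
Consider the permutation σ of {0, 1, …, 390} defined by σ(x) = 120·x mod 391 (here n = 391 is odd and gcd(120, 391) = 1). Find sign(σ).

-1

Start at x=375: 375 → 35 → 290 → 1 → 120 → 324 → 171 → … (one orbit).
π_120 has 34 disjoint cycles with lengths [22, 22, 22, 22, 22, 22, 22, 22, 22, 22, 22, 22, 22, 22, 22, 22, 22, 1, 1, 1, 1, 1, 1, 1, 1, 1, 1, 1, 1, 1, 1, 1, 1, 1] on {0,…,390}.
sign(π) = (−1)^{n − #cycles} = (−1)^{391−34} = (−1)^357 = -1.
Via Zolotarev, sign(π_{120}) = (120|391) = -1.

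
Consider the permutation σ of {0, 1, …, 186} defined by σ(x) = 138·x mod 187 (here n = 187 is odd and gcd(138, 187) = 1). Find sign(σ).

Orbit of 162 under x↦138x: [162, 103, 2, 89, 127, 135, 117]… (length divides ord_187(138)).
π_138 has 8 disjoint cycles with lengths [40, 40, 40, 40, 10, 8, 8, 1] on {0,…,186}.
With 8 cycles on 187 points, sign = (−1)^{187−8} = -1.
The Jacobi symbol (138|187) = -1 (Zolotarev) agrees.

-1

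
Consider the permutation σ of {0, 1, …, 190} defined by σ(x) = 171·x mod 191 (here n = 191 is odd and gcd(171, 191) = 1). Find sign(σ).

-1

Start at x=31: 31 → 144 → 176 → 109 → 112 → 52 → 106 → … (one orbit).
Decompose π into cycles: lengths [190, 1] (2 cycles, including the fixed point 0).
n − c = 191 − 2 = 189; sign = (−1)^189 = -1.
Zolotarev: (171|191) = -1, matching the cycle-count sign.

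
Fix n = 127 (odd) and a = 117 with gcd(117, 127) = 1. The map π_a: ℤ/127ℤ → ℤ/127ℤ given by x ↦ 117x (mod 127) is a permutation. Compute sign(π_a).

Orbit of 8 under x↦117x: [8, 47, 38, 1, 117, 100, 16]… (length divides ord_127(117)).
Cycle lengths of π_117 on ℤ/127ℤ: [21, 21, 21, 21, 21, 21, 1]; 7 cycles in total.
With 7 cycles on 127 points, sign = (−1)^{127−7} = +1.
Via Zolotarev, sign(π_{117}) = (117|127) = +1.

+1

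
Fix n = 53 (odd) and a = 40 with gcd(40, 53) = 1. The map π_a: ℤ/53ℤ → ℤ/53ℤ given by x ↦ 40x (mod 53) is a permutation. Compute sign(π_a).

Orbit of 43 under x↦40x: [43, 24, 6, 28, 7, 15, 17]… (length divides ord_53(40)).
Decompose π into cycles: lengths [26, 26, 1] (3 cycles, including the fixed point 0).
sign(π) = (−1)^{n − #cycles} = (−1)^{53−3} = (−1)^50 = +1.

+1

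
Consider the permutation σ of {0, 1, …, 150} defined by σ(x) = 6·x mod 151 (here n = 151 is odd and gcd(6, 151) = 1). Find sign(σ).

Orbit of 18 under x↦6x: [18, 108, 44, 113, 74, 142, 97]… (length divides ord_151(6)).
The orbit structure of x ↦ 6x mod 151: 2 orbits of sizes [150, 1].
Σ(ℓ_i−1) = 151−2 = 149; sign = (−1)^149 = -1.
(6|151)_J = -1 (Zolotarev's lemma cross-check).

-1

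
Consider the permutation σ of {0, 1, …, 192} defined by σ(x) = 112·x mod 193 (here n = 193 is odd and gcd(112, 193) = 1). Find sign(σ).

+1

Trace 81: π^k(81) = [81, 1, 112, 192] for k=0..3.
Cycle lengths of π_112 on ℤ/193ℤ: [4, 4, 4, 4, 4, 4, 4, 4, 4, 4, 4, 4, 4, 4, 4, 4, 4, 4, 4, 4, 4, 4, 4, 4, 4, 4, 4, 4, 4, 4, 4, 4, 4, 4, 4, 4, 4, 4, 4, 4, 4, 4, 4, 4, 4, 4, 4, 4, 1]; 49 cycles in total.
With 49 cycles on 193 points, sign = (−1)^{193−49} = +1.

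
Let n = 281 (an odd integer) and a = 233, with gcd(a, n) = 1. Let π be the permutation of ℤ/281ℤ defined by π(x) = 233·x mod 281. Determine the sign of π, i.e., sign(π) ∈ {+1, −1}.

Orbit of 276 under x↦233x: [276, 240, 1, 233, 56, 122, 45]… (length divides ord_281(233)).
Cycle type of π: 280 + 1; total 2 cycles.
281 − 2 = 279 transpositions; sign(π) = (−1)^279 = -1.

-1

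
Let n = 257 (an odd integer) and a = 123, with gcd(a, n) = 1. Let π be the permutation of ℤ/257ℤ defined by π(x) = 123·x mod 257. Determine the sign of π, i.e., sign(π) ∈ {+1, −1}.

Start at x=121: 121 → 234 → 255 → 11 → 68 → 140 → 1 → … (one orbit).
The orbit structure of x ↦ 123x mod 257: 5 orbits of sizes [64, 64, 64, 64, 1].
Σ(ℓ_i−1) = 257−5 = 252; sign = (−1)^252 = +1.
Zolotarev: (123|257) = +1, matching the cycle-count sign.

+1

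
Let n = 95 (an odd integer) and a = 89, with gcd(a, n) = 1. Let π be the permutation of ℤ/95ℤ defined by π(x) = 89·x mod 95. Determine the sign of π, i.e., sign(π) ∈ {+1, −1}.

Orbit of 36 under x↦89x: [36, 69, 61, 14, 11, 29, 16]… (length divides ord_95(89)).
Cycle type of π: 18×5 + 2×2 + 1; total 8 cycles.
95 − 8 = 87 transpositions; sign(π) = (−1)^87 = -1.
Zolotarev: (89|95) = -1, matching the cycle-count sign.

-1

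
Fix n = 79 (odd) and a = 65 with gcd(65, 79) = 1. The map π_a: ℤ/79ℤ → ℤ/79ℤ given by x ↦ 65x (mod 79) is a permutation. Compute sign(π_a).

+1

Orbit of 46 under x↦65x: [46, 67, 10, 18, 64, 52, 62]… (length divides ord_79(65)).
Cycle lengths of π_65 on ℤ/79ℤ: [13, 13, 13, 13, 13, 13, 1]; 7 cycles in total.
n − c = 79 − 7 = 72; sign = (−1)^72 = +1.
Zolotarev: (65|79) = +1, matching the cycle-count sign.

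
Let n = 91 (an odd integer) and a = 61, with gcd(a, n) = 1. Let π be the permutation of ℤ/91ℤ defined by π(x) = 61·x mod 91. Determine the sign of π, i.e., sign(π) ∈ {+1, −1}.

Orbit of 3 under x↦61x: [3, 1, 61, 81, 27, 9]… (length divides ord_91(61)).
Decompose π into cycles: lengths [6, 6, 6, 6, 6, 6, 6, 6, 6, 6, 6, 6, 6, 3, 3, 3, 3, 1] (18 cycles, including the fixed point 0).
n − c = 91 − 18 = 73; sign = (−1)^73 = -1.

-1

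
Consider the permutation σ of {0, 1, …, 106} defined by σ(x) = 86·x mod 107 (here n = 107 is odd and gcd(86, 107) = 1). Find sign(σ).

+1

Orbit of 9 under x↦86x: [9, 25, 10, 4, 23, 52, 85]… (length divides ord_107(86)).
π_86 has 3 disjoint cycles with lengths [53, 53, 1] on {0,…,106}.
107 − 3 = 104 transpositions; sign(π) = (−1)^104 = +1.
Via Zolotarev, sign(π_{86}) = (86|107) = +1.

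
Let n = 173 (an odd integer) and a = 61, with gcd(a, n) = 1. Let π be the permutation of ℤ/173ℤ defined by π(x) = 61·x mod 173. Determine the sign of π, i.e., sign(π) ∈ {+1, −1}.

Start at x=48: 48 → 160 → 72 → 67 → 108 → 14 → 162 → … (one orbit).
Cycle lengths of π_61 on ℤ/173ℤ: [172, 1]; 2 cycles in total.
n − c = 173 − 2 = 171; sign = (−1)^171 = -1.

-1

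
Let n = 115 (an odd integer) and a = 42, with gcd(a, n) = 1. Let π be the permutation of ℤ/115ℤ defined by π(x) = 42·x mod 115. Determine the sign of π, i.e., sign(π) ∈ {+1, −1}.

+1

Orbit of 57 under x↦42x: [57, 94, 38, 101, 102, 29, 68]… (length divides ord_115(42)).
Decompose π into cycles: lengths [44, 44, 22, 4, 1] (5 cycles, including the fixed point 0).
sign(π) = (−1)^{n − #cycles} = (−1)^{115−5} = (−1)^110 = +1.
Zolotarev: (42|115) = +1, matching the cycle-count sign.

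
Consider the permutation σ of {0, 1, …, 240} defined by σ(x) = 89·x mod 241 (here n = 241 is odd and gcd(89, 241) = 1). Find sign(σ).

Orbit of 64 under x↦89x: [64, 153, 121, 165, 225, 22, 30]… (length divides ord_241(89)).
Cycle type of π: 48×5 + 1; total 6 cycles.
6 cycles on 241: each ℓ→(−1)^(ℓ−1), product (−1)^235 = -1.
Check: (89/241) = -1 by Zolotarev.

-1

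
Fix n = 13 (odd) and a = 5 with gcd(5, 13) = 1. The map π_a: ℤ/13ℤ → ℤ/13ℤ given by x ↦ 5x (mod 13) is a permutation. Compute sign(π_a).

-1

Trace 1: π^k(1) = [1, 5, 12, 8] for k=0..3.
The orbit structure of x ↦ 5x mod 13: 4 orbits of sizes [4, 4, 4, 1].
4 cycles on 13: each ℓ→(−1)^(ℓ−1), product (−1)^9 = -1.
Check: (5/13) = -1 by Zolotarev.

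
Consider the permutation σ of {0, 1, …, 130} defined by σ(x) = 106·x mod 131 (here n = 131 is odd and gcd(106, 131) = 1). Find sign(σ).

Trace 124: π^k(124) = [124, 44, 79, 121, 119, 38, 98] for k=0..6.
Cycle lengths of π_106 on ℤ/131ℤ: [130, 1]; 2 cycles in total.
131 − 2 = 129 transpositions; sign(π) = (−1)^129 = -1.
Via Zolotarev, sign(π_{106}) = (106|131) = -1.

-1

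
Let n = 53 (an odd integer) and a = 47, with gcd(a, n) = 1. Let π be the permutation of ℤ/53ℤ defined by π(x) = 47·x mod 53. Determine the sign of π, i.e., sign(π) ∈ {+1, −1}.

+1

Start at x=24: 24 → 15 → 16 → 10 → 46 → 42 → 13 → … (one orbit).
Cycle type of π: 13×4 + 1; total 5 cycles.
sign(π) = (−1)^{n − #cycles} = (−1)^{53−5} = (−1)^48 = +1.
Via Zolotarev, sign(π_{47}) = (47|53) = +1.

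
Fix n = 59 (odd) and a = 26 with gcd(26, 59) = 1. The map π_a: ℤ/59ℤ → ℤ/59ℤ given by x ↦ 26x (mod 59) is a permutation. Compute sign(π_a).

Trace 57: π^k(57) = [57, 7, 5, 12, 17, 29, 46] for k=0..6.
The orbit structure of x ↦ 26x mod 59: 3 orbits of sizes [29, 29, 1].
59 − 3 = 56 transpositions; sign(π) = (−1)^56 = +1.

+1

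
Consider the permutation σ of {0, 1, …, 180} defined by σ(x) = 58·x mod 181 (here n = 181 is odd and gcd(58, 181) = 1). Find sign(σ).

-1

Orbit of 59 under x↦58x: [59, 164, 100, 8, 102, 124, 133]… (length divides ord_181(58)).
Cycle lengths of π_58 on ℤ/181ℤ: [180, 1]; 2 cycles in total.
sign(π) = (−1)^{n − #cycles} = (−1)^{181−2} = (−1)^179 = -1.
The Jacobi symbol (58|181) = -1 (Zolotarev) agrees.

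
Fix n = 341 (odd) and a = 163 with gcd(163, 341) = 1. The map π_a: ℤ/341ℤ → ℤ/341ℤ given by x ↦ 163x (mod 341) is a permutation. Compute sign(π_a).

Orbit of 312 under x↦163x: [312, 47, 159, 1, 163]… (length divides ord_341(163)).
The orbit structure of x ↦ 163x mod 341: 69 orbits of sizes [5, 5, 5, 5, 5, 5, 5, 5, 5, 5, 5, 5, 5, 5, 5, 5, 5, 5, 5, 5, 5, 5, 5, 5, 5, 5, 5, 5, 5, 5, 5, 5, 5, 5, 5, 5, 5, 5, 5, 5, 5, 5, 5, 5, 5, 5, 5, 5, 5, 5, 5, 5, 5, 5, 5, 5, 5, 5, 5, 5, 5, 5, 5, 5, 5, 5, 5, 5, 1].
n − c = 341 − 69 = 272; sign = (−1)^272 = +1.

+1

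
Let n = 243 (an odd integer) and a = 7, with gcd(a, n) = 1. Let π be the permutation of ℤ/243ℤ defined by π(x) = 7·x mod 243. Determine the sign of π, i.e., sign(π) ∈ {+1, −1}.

Start at x=13: 13 → 91 → 151 → 85 → 109 → 34 → 238 → … (one orbit).
Cycle lengths of π_7 on ℤ/243ℤ: [81, 81, 27, 27, 9, 9, 3, 3, 1, 1, 1]; 11 cycles in total.
With 11 cycles on 243 points, sign = (−1)^{243−11} = +1.

+1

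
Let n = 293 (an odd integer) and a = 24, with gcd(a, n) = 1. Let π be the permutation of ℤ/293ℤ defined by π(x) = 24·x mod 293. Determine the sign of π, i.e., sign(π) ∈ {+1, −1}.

Start at x=287: 287 → 149 → 60 → 268 → 279 → 250 → 140 → … (one orbit).
Cycle lengths of π_24 on ℤ/293ℤ: [73, 73, 73, 73, 1]; 5 cycles in total.
sign(π) = (−1)^{n − #cycles} = (−1)^{293−5} = (−1)^288 = +1.
The Jacobi symbol (24|293) = +1 (Zolotarev) agrees.

+1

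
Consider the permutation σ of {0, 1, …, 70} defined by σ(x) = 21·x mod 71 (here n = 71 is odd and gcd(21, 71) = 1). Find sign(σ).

-1

Orbit of 58 under x↦21x: [58, 11, 18, 23, 57, 61, 3]… (length divides ord_71(21)).
π_21 has 2 disjoint cycles with lengths [70, 1] on {0,…,70}.
n − c = 71 − 2 = 69; sign = (−1)^69 = -1.
Check: (21/71) = -1 by Zolotarev.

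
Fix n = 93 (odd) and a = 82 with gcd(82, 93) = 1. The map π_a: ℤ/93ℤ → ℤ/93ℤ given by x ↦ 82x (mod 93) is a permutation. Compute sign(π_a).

+1

Orbit of 40 under x↦82x: [40, 25, 4, 49, 19, 70, 67]… (length divides ord_93(82)).
Cycle type of π: 15×6 + 1×3; total 9 cycles.
sign(π) = (−1)^{n − #cycles} = (−1)^{93−9} = (−1)^84 = +1.
Via Zolotarev, sign(π_{82}) = (82|93) = +1.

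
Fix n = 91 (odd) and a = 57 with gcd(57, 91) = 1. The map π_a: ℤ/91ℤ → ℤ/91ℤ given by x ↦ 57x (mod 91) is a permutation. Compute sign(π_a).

Orbit of 8 under x↦57x: [8, 1, 57, 64]… (length divides ord_91(57)).
The orbit structure of x ↦ 57x mod 91: 28 orbits of sizes [4, 4, 4, 4, 4, 4, 4, 4, 4, 4, 4, 4, 4, 4, 4, 4, 4, 4, 4, 4, 4, 1, 1, 1, 1, 1, 1, 1].
28 cycles on 91: each ℓ→(−1)^(ℓ−1), product (−1)^63 = -1.

-1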